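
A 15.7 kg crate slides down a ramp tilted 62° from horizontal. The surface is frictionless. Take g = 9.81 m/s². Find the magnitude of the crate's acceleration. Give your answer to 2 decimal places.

8.66 m/s²

Resolving the weight along the incline: the component pulling the crate down the slope is mg sin 62° = 15.7 × 9.81 × 0.8829 = 135.982 N, and the normal force is N = mg cos 62° = 15.7 × 9.81 × 0.4695 = 72.311 N.
With no friction the net force along the incline is 135.982 N, so a = g sin 62° = 135.982 / 15.7 = 8.6613 m/s².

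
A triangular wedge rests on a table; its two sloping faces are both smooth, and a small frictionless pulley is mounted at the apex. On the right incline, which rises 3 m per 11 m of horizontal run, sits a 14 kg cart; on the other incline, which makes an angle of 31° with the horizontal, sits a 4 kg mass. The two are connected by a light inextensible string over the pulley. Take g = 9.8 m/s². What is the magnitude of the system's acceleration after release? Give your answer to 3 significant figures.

Resolve each weight along its own incline: the 14 kg mass has component 14 × 9.8 × sin 15.26° = 36.100 N down its slope, and the 4 kg mass has 4 × 9.8 × sin 31° = 20.189 N down its slope.
The 14 kg side's 36.100 N exceeds the other side's 20.189 N, so that mass slides down and the 4 kg mass slides up. Taking that direction as positive, Newton's second law for the whole system gives 36.100 − 20.189 = (14 + 4) a, so a = 15.911 / 18 = 0.8839 m/s².

0.884 m/s²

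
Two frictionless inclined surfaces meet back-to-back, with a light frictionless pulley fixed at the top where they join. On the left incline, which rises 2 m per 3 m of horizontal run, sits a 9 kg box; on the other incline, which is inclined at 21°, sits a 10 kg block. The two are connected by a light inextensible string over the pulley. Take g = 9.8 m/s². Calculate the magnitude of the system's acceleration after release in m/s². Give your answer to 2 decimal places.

Resolve each weight along its own incline: the 9 kg mass has component 9 × 9.8 × sin 33.69° = 48.925 N down its slope, and the 10 kg mass has 10 × 9.8 × sin 21° = 35.120 N down its slope.
The 9 kg side's 48.925 N exceeds the other side's 35.120 N, so that mass slides down and the 10 kg mass slides up. Taking that direction as positive, Newton's second law for the whole system gives 48.925 − 35.120 = (9 + 10) a, so a = 13.805 / 19 = 0.7266 m/s².

0.73 m/s²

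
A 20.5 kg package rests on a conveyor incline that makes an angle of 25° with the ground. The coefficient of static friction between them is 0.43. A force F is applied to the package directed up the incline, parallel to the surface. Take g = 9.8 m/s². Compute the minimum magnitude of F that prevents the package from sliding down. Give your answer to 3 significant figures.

6.61 N

The normal force is N = mg cos 25° = 182.077 N. With F at its minimum the package is on the verge of sliding down, so static friction is at its maximum μ_s N = 0.43 × 182.077 = 78.293 N and acts up the slope.
Equilibrium along the incline: F + μ_s N = mg sin 25°, so F = 84.904 − 78.293 = 6.611 N.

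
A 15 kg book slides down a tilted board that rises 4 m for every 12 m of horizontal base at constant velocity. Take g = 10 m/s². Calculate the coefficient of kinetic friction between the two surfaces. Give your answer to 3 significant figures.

0.333

At constant velocity the net force along the incline is zero: mg sin 18.43° = μ mg cos 18.43°.
So μ = tan 18.43° = 0.3162 / 0.9487 = 0.3333.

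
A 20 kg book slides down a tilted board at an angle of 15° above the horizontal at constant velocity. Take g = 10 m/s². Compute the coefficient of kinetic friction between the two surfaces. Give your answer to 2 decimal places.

0.27

At constant velocity the net force along the incline is zero: mg sin 15° = μ mg cos 15°.
So μ = tan 15° = 0.2588 / 0.9659 = 0.2679.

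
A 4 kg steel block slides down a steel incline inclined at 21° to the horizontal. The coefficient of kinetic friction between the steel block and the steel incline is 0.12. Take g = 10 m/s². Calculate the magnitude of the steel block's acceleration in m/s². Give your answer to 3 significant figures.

Resolving the weight along the incline: the component pulling the steel block down the slope is mg sin 21° = 4 × 10 × 0.3584 = 14.336 N, and the normal force is N = mg cos 21° = 4 × 10 × 0.9336 = 37.344 N.
Kinetic friction acts up the slope with magnitude f = μN = 0.12 × 37.344 = 4.481 N.
Net force along the incline is 14.336 − 4.481 = 9.855 N, so a = 9.855 / 4 = 2.4638 m/s².

2.46 m/s²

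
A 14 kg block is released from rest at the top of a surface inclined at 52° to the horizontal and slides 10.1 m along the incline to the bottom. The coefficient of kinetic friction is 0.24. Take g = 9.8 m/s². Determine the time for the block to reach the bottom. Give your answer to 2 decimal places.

The weight component along the incline is mg sin 52° = 108.115 N and the normal force is N = mg cos 52° = 84.469 N.
Friction up the slope is f = μN = 0.24 × 84.469 = 20.273 N, so the net downslope force is 108.115 − 20.273 = 87.842 N and a = 87.842 / 14 = 6.2744 m/s².
Starting from rest, L = ½at², so t = √(2L/a) = √(2 × 10.1 / 6.2744) = 1.7943 s.

1.79 s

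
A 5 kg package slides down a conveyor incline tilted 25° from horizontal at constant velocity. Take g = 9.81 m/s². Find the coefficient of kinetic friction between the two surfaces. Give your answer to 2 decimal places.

0.47

At constant velocity the net force along the incline is zero: mg sin 25° = μ mg cos 25°.
So μ = tan 25° = 0.4226 / 0.9063 = 0.4663.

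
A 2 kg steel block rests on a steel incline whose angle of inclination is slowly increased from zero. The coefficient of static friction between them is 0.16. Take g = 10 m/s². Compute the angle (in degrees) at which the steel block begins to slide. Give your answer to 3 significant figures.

At the threshold of sliding, static friction is at its maximum μ_s N and exactly balances the weight component along the incline: mg sin θ = μ_s mg cos θ.
Hence tan θ = μ_s = 0.16, so θ = arctan(0.16) = 9.0903°.

9.09°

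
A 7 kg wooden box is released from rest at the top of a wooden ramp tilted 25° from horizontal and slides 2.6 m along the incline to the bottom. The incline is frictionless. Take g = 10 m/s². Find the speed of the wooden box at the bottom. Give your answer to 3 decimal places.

4.688 m/s

The weight component along the incline is mg sin 25° = 29.583 N and the normal force is N = mg cos 25° = 63.442 N.
With no friction, a = g sin 25° = 4.2262 m/s².
Starting from rest over a distance of 2.6 m, v² = 2aL = 2 × 4.2262 × 2.6 = 21.9762, so v = 4.6879 m/s.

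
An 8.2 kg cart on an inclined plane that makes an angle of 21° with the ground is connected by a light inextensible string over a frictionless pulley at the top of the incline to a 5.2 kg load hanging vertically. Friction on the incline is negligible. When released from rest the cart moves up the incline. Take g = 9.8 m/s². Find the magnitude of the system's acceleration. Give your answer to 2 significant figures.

For the cart on the incline: the weight component along the slope is m₁g sin 21° = 8.2 × 9.8 × 0.3584 = 28.801 N and the normal force is N = m₁g cos 21° = 75.023 N.
Newton's second law for the cart (up-slope positive): T − 28.801 = 8.2 a. For the hanging load (downward positive): 5.2 × 9.8 − T = 5.2 a.
Adding the two equations eliminates T: 22.159 = 13.4 a, so a = 1.6537 m/s².

1.7 m/s²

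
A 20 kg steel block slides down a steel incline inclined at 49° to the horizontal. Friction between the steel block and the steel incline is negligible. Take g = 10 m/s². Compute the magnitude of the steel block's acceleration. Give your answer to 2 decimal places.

Resolving the weight along the incline: the component pulling the steel block down the slope is mg sin 49° = 20 × 10 × 0.7547 = 150.940 N, and the normal force is N = mg cos 49° = 20 × 10 × 0.6561 = 131.220 N.
With no friction the net force along the incline is 150.940 N, so a = g sin 49° = 150.940 / 20 = 7.5470 m/s².

7.55 m/s²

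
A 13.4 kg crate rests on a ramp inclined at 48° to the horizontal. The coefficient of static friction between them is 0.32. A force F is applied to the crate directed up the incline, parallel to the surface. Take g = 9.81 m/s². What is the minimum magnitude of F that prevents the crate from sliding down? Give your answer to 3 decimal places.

The normal force is N = mg cos 48° = 87.960 N. With F at its minimum the crate is on the verge of sliding down, so static friction is at its maximum μ_s N = 0.32 × 87.960 = 28.147 N and acts up the slope.
Equilibrium along the incline: F + μ_s N = mg sin 48°, so F = 97.689 − 28.147 = 69.542 N.

69.542 N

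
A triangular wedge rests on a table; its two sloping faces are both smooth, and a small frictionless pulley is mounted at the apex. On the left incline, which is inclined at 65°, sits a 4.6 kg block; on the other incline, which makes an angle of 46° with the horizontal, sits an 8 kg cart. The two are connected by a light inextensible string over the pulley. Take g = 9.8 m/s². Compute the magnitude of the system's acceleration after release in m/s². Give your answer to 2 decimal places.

1.23 m/s²

Resolve each weight along its own incline: the 4.6 kg mass has component 4.6 × 9.8 × sin 65° = 40.856 N down its slope, and the 8 kg mass has 8 × 9.8 × sin 46° = 56.396 N down its slope.
The 8 kg side's 56.396 N exceeds the other side's 40.856 N, so that mass slides down and the 4.6 kg mass slides up. Taking that direction as positive, Newton's second law for the whole system gives 56.396 − 40.856 = (4.6 + 8) a, so a = 15.540 / 12.6 = 1.2333 m/s².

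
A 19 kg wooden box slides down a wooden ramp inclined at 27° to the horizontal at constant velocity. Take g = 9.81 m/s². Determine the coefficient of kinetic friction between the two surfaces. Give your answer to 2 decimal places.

At constant velocity the net force along the incline is zero: mg sin 27° = μ mg cos 27°.
So μ = tan 27° = 0.4540 / 0.8910 = 0.5095.

0.51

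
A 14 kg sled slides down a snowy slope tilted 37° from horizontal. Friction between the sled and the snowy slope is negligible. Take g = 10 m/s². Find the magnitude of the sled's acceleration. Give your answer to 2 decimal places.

Resolving the weight along the incline: the component pulling the sled down the slope is mg sin 37° = 14 × 10 × 0.6018 = 84.252 N, and the normal force is N = mg cos 37° = 14 × 10 × 0.7986 = 111.804 N.
With no friction the net force along the incline is 84.252 N, so a = g sin 37° = 84.252 / 14 = 6.0180 m/s².

6.02 m/s²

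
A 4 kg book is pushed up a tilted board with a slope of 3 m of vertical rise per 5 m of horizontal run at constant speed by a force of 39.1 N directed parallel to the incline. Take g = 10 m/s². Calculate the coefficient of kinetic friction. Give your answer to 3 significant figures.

0.540

At constant speed ΣF = 0 along the incline. The applied 39.1 N acts up the slope; the weight component mg sin 30.96° = 20.580 N and kinetic friction μN both act down the slope.
So 39.1 = 20.580 + μ × 34.300, giving μ = (39.1 − 20.580) / 34.300 = 0.5399.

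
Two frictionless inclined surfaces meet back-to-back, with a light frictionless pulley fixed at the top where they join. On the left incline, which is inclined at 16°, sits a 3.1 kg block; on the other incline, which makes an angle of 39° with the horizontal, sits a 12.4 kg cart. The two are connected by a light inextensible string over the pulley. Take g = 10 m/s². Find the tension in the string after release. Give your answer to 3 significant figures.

22.4 N

Resolve each weight along its own incline: the 3.1 kg mass has component 3.1 × 10 × sin 16° = 8.545 N down its slope, and the 12.4 kg mass has 12.4 × 10 × sin 39° = 78.036 N down its slope.
The 12.4 kg side's 78.036 N exceeds the other side's 8.545 N, so that mass slides down and the 3.1 kg mass slides up. Taking that direction as positive, Newton's second law for the whole system gives 78.036 − 8.545 = (3.1 + 12.4) a, so a = 69.491 / 15.5 = 4.4833 m/s².
For the 3.1 kg mass (up-slope positive): T − 8.545 = 3.1 × 4.4833, so T = 22.443 N.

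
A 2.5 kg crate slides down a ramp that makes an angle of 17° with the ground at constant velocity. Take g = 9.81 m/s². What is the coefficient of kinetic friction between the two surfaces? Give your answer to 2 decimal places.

0.31

At constant velocity the net force along the incline is zero: mg sin 17° = μ mg cos 17°.
So μ = tan 17° = 0.2924 / 0.9563 = 0.3058.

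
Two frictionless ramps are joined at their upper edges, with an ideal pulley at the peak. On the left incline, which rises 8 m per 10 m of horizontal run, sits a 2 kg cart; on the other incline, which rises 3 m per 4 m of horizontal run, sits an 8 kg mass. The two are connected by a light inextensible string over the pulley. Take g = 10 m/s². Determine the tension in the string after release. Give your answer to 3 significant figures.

Resolve each weight along its own incline: the 2 kg mass has component 2 × 10 × sin 38.66° = 12.494 N down its slope, and the 8 kg mass has 8 × 10 × sin 36.87° = 48.000 N down its slope.
The 8 kg side's 48.000 N exceeds the other side's 12.494 N, so that mass slides down and the 2 kg mass slides up. Taking that direction as positive, Newton's second law for the whole system gives 48.000 − 12.494 = (2 + 8) a, so a = 35.506 / 10 = 3.5506 m/s².
For the 2 kg mass (up-slope positive): T − 12.494 = 2 × 3.5506, so T = 19.595 N.

19.6 N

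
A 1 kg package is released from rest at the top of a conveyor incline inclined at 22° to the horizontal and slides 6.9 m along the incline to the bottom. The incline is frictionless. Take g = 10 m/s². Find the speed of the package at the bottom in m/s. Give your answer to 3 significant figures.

The weight component along the incline is mg sin 22° = 3.746 N and the normal force is N = mg cos 22° = 9.272 N.
With no friction, a = g sin 22° = 3.7461 m/s².
Starting from rest over a distance of 6.9 m, v² = 2aL = 2 × 3.7461 × 6.9 = 51.6962, so v = 7.1900 m/s.

7.19 m/s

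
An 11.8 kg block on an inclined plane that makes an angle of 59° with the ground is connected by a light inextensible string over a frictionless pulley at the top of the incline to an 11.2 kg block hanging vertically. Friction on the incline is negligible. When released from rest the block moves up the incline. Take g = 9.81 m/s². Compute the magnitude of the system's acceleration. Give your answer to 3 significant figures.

0.463 m/s²

For the block on the incline: the weight component along the slope is m₁g sin 59° = 11.8 × 9.81 × 0.8572 = 99.228 N and the normal force is N = m₁g cos 59° = 59.620 N.
Newton's second law for the block (up-slope positive): T − 99.228 = 11.8 a. For the hanging block (downward positive): 11.2 × 9.81 − T = 11.2 a.
Adding the two equations eliminates T: 10.644 = 23 a, so a = 0.4628 m/s².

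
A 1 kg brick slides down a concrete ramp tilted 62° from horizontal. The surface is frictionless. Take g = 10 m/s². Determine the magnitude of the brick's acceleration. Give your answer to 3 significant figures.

8.83 m/s²

Resolving the weight along the incline: the component pulling the brick down the slope is mg sin 62° = 1 × 10 × 0.8829 = 8.829 N, and the normal force is N = mg cos 62° = 1 × 10 × 0.4695 = 4.695 N.
With no friction the net force along the incline is 8.829 N, so a = g sin 62° = 8.829 / 1 = 8.8290 m/s².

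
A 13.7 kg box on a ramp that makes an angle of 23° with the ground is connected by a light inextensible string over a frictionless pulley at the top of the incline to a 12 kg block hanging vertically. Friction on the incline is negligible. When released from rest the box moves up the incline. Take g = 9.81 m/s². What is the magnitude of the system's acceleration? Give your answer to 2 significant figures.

For the box on the incline: the weight component along the slope is m₁g sin 23° = 13.7 × 9.81 × 0.3907 = 52.509 N and the normal force is N = m₁g cos 23° = 123.713 N.
Newton's second law for the box (up-slope positive): T − 52.509 = 13.7 a. For the hanging block (downward positive): 12 × 9.81 − T = 12 a.
Adding the two equations eliminates T: 65.211 = 25.7 a, so a = 2.5374 m/s².

2.5 m/s²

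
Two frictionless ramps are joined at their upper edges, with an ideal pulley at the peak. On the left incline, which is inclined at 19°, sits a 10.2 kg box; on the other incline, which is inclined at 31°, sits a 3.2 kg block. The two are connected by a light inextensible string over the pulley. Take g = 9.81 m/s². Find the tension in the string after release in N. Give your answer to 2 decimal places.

Resolve each weight along its own incline: the 10.2 kg mass has component 10.2 × 9.81 × sin 19° = 32.577 N down its slope, and the 3.2 kg mass has 3.2 × 9.81 × sin 31° = 16.168 N down its slope.
The 10.2 kg side's 32.577 N exceeds the other side's 16.168 N, so that mass slides down and the 3.2 kg mass slides up. Taking that direction as positive, Newton's second law for the whole system gives 32.577 − 16.168 = (10.2 + 3.2) a, so a = 16.409 / 13.4 = 1.2246 m/s².
For the 3.2 kg mass (up-slope positive): T − 16.168 = 3.2 × 1.2246, so T = 20.087 N.

20.09 N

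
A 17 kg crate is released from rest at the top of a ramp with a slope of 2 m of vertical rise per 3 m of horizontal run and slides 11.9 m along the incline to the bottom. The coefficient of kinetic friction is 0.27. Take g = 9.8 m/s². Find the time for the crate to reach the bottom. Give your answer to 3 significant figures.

2.71 s

The weight component along the incline is mg sin 33.69° = 92.413 N and the normal force is N = mg cos 33.69° = 138.620 N.
Friction up the slope is f = μN = 0.27 × 138.620 = 37.427 N, so the net downslope force is 92.413 − 37.427 = 54.986 N and a = 54.986 / 17 = 3.2345 m/s².
Starting from rest, L = ½at², so t = √(2L/a) = √(2 × 11.9 / 3.2345) = 2.7126 s.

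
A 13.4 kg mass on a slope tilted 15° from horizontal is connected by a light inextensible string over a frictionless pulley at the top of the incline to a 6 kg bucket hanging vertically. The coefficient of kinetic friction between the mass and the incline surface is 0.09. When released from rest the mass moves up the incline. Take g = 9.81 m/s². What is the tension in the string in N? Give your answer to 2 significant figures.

For the mass on the incline: the weight component along the slope is m₁g sin 15° = 13.4 × 9.81 × 0.2588 = 34.020 N and the normal force is N = m₁g cos 15° = 126.975 N.
Kinetic friction opposes the mass's motion up the incline: f = μN = 0.09 × 126.975 = 11.428 N acting down the slope.
Newton's second law for the mass (up-slope positive): T − 34.020 − 11.428 = 13.4 a. For the hanging bucket (downward positive): 6 × 9.81 − T = 6 a.
Adding the two equations eliminates T: 13.412 = 19.4 a, so a = 0.6913 m/s².
Then from the hanging bucket's equation, T = 6 × (9.81 − 0.6913) = 54.712 N.

55 N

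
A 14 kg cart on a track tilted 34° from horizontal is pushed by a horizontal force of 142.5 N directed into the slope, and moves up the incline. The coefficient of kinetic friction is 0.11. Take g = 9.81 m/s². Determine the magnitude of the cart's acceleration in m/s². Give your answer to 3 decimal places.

1.432 m/s²

The horizontal push has components F cos 34° = 142.5 × 0.8290 = 118.132 N up the incline and F sin 34° = 142.5 × 0.5592 = 79.686 N pressing into the surface.
The normal force is therefore N = mg cos 34° + F sin 34° = 113.855 + 79.686 = 193.541 N, and kinetic friction down the slope is μN = 0.11 × 193.541 = 21.290 N.
Along the incline: F cos 34° − mg sin 34° − μN = ma, so 118.132 − 76.801 − 21.290 = 14 a, giving a = 1.4315 m/s².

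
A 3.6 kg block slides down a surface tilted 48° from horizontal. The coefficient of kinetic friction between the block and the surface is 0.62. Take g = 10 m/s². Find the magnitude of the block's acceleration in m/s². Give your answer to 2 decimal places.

3.28 m/s²

Resolving the weight along the incline: the component pulling the block down the slope is mg sin 48° = 3.6 × 10 × 0.7431 = 26.752 N, and the normal force is N = mg cos 48° = 3.6 × 10 × 0.6691 = 24.088 N.
Kinetic friction acts up the slope with magnitude f = μN = 0.62 × 24.088 = 14.935 N.
Net force along the incline is 26.752 − 14.935 = 11.817 N, so a = 11.817 / 3.6 = 3.2825 m/s².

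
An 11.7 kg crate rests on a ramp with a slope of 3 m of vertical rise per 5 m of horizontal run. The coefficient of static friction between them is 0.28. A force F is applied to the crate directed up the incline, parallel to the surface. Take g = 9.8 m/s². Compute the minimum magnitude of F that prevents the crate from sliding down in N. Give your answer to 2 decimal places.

31.46 N

The normal force is N = mg cos 30.96° = 98.320 N. With F at its minimum the crate is on the verge of sliding down, so static friction is at its maximum μ_s N = 0.28 × 98.320 = 27.530 N and acts up the slope.
Equilibrium along the incline: F + μ_s N = mg sin 30.96°, so F = 58.992 − 27.530 = 31.462 N.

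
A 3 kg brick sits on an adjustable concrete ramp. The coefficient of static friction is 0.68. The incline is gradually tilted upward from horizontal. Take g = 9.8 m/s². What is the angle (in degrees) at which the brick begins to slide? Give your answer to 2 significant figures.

At the threshold of sliding, static friction is at its maximum μ_s N and exactly balances the weight component along the incline: mg sin θ = μ_s mg cos θ.
Hence tan θ = μ_s = 0.68, so θ = arctan(0.68) = 34.2157°.

34°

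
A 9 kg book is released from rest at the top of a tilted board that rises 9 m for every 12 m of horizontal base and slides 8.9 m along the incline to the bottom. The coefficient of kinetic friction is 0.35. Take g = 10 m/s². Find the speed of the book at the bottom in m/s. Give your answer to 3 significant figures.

7.55 m/s

The weight component along the incline is mg sin 36.87° = 54.000 N and the normal force is N = mg cos 36.87° = 72.000 N.
Friction up the slope is f = μN = 0.35 × 72.000 = 25.200 N, so the net downslope force is 54.000 − 25.200 = 28.800 N and a = 28.800 / 9 = 3.2000 m/s².
Starting from rest over a distance of 8.9 m, v² = 2aL = 2 × 3.2000 × 8.9 = 56.9600, so v = 7.5472 m/s.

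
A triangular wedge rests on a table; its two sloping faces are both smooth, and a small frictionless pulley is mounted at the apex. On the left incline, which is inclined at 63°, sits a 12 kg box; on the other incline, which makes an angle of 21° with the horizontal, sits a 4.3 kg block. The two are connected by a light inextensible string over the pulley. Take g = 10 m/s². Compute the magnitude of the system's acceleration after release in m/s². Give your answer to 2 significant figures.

Resolve each weight along its own incline: the 12 kg mass has component 12 × 10 × sin 63° = 106.921 N down its slope, and the 4.3 kg mass has 4.3 × 10 × sin 21° = 15.410 N down its slope.
The 12 kg side's 106.921 N exceeds the other side's 15.410 N, so that mass slides down and the 4.3 kg mass slides up. Taking that direction as positive, Newton's second law for the whole system gives 106.921 − 15.410 = (12 + 4.3) a, so a = 91.511 / 16.3 = 5.6142 m/s².

5.6 m/s²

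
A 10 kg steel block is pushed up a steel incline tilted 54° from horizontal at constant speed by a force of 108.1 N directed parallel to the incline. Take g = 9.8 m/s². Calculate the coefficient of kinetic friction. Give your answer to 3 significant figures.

At constant speed ΣF = 0 along the incline. The applied 108.1 N acts up the slope; the weight component mg sin 54° = 79.284 N and kinetic friction μN both act down the slope.
So 108.1 = 79.284 + μ × 57.603, giving μ = (108.1 − 79.284) / 57.603 = 0.5003.

0.500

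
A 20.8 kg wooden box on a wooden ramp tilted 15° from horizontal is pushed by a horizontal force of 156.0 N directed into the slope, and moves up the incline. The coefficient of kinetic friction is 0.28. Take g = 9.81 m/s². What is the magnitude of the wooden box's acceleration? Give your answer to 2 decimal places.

The horizontal push has components F cos 15° = 156.0 × 0.9659 = 150.680 N up the incline and F sin 15° = 156.0 × 0.2588 = 40.373 N pressing into the surface.
The normal force is therefore N = mg cos 15° + F sin 15° = 197.090 + 40.373 = 237.463 N, and kinetic friction down the slope is μN = 0.28 × 237.463 = 66.490 N.
Along the incline: F cos 15° − mg sin 15° − μN = ma, so 150.680 − 52.808 − 66.490 = 20.8 a, giving a = 1.5088 m/s².

1.51 m/s²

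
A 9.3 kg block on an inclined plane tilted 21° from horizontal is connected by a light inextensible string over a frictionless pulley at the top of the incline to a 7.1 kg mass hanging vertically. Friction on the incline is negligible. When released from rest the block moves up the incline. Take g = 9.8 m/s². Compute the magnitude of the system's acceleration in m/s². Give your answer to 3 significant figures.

2.25 m/s²

For the block on the incline: the weight component along the slope is m₁g sin 21° = 9.3 × 9.8 × 0.3584 = 32.665 N and the normal force is N = m₁g cos 21° = 85.087 N.
Newton's second law for the block (up-slope positive): T − 32.665 = 9.3 a. For the hanging mass (downward positive): 7.1 × 9.8 − T = 7.1 a.
Adding the two equations eliminates T: 36.915 = 16.4 a, so a = 2.2509 m/s².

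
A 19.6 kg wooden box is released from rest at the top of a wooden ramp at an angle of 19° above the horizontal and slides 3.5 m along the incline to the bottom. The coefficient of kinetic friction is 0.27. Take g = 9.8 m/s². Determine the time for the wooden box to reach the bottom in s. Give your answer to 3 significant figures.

The weight component along the incline is mg sin 19° = 62.535 N and the normal force is N = mg cos 19° = 181.615 N.
Friction up the slope is f = μN = 0.27 × 181.615 = 49.036 N, so the net downslope force is 62.535 − 49.036 = 13.499 N and a = 13.499 / 19.6 = 0.6887 m/s².
Starting from rest, L = ½at², so t = √(2L/a) = √(2 × 3.5 / 0.6887) = 3.1881 s.

3.19 s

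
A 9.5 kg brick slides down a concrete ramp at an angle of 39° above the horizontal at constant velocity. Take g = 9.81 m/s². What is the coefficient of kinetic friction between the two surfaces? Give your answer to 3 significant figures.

0.810

At constant velocity the net force along the incline is zero: mg sin 39° = μ mg cos 39°.
So μ = tan 39° = 0.6293 / 0.7771 = 0.8098.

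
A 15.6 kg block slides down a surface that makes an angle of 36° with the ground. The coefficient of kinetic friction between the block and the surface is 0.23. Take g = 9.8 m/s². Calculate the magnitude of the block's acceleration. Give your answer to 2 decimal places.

3.94 m/s²

Resolving the weight along the incline: the component pulling the block down the slope is mg sin 36° = 15.6 × 9.8 × 0.5878 = 89.863 N, and the normal force is N = mg cos 36° = 15.6 × 9.8 × 0.8090 = 123.680 N.
Kinetic friction acts up the slope with magnitude f = μN = 0.23 × 123.680 = 28.446 N.
Net force along the incline is 89.863 − 28.446 = 61.417 N, so a = 61.417 / 15.6 = 3.9370 m/s².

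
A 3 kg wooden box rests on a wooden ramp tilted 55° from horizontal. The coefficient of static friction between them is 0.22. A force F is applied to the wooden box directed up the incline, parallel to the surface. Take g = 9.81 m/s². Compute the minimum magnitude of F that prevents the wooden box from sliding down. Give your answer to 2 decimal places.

The normal force is N = mg cos 55° = 16.880 N. With F at its minimum the wooden box is on the verge of sliding down, so static friction is at its maximum μ_s N = 0.22 × 16.880 = 3.714 N and acts up the slope.
Equilibrium along the incline: F + μ_s N = mg sin 55°, so F = 24.108 − 3.714 = 20.394 N.

20.39 N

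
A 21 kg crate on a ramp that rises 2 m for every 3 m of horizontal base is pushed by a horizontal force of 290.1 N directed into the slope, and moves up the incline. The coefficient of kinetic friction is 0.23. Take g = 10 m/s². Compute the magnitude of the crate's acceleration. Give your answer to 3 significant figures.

The horizontal push has components F cos 33.69° = 290.1 × 0.8321 = 241.392 N up the incline and F sin 33.69° = 290.1 × 0.5547 = 160.918 N pressing into the surface.
The normal force is therefore N = mg cos 33.69° + F sin 33.69° = 174.741 + 160.918 = 335.659 N, and kinetic friction down the slope is μN = 0.23 × 335.659 = 77.202 N.
Along the incline: F cos 33.69° − mg sin 33.69° − μN = ma, so 241.392 − 116.487 − 77.202 = 21 a, giving a = 2.2716 m/s².

2.27 m/s²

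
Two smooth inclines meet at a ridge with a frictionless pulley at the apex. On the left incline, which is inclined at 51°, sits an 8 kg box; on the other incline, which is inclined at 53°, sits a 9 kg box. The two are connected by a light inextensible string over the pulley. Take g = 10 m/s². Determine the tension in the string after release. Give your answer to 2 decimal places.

Resolve each weight along its own incline: the 8 kg mass has component 8 × 10 × sin 51° = 62.172 N down its slope, and the 9 kg mass has 9 × 10 × sin 53° = 71.877 N down its slope.
The 9 kg side's 71.877 N exceeds the other side's 62.172 N, so that mass slides down and the 8 kg mass slides up. Taking that direction as positive, Newton's second law for the whole system gives 71.877 − 62.172 = (8 + 9) a, so a = 9.705 / 17 = 0.5709 m/s².
For the 8 kg mass (up-slope positive): T − 62.172 = 8 × 0.5709, so T = 66.739 N.

66.74 N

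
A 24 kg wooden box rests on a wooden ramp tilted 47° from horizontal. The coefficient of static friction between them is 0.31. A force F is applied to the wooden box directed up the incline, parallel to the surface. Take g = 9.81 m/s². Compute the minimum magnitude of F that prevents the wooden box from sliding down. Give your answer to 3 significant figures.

122 N

The normal force is N = mg cos 47° = 160.570 N. With F at its minimum the wooden box is on the verge of sliding down, so static friction is at its maximum μ_s N = 0.31 × 160.570 = 49.777 N and acts up the slope.
Equilibrium along the incline: F + μ_s N = mg sin 47°, so F = 172.190 − 49.777 = 122.413 N.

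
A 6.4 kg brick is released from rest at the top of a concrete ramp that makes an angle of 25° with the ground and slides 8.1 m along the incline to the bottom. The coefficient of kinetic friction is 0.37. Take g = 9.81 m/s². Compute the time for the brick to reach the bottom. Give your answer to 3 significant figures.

The weight component along the incline is mg sin 25° = 26.534 N and the normal force is N = mg cos 25° = 56.902 N.
Friction up the slope is f = μN = 0.37 × 56.902 = 21.054 N, so the net downslope force is 26.534 − 21.054 = 5.480 N and a = 5.480 / 6.4 = 0.8563 m/s².
Starting from rest, L = ½at², so t = √(2L/a) = √(2 × 8.1 / 0.8563) = 4.3496 s.

4.35 s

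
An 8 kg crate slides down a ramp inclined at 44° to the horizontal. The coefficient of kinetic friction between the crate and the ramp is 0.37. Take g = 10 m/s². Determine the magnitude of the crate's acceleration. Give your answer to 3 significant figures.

Resolving the weight along the incline: the component pulling the crate down the slope is mg sin 44° = 8 × 10 × 0.6947 = 55.576 N, and the normal force is N = mg cos 44° = 8 × 10 × 0.7193 = 57.544 N.
Kinetic friction acts up the slope with magnitude f = μN = 0.37 × 57.544 = 21.291 N.
Net force along the incline is 55.576 − 21.291 = 34.285 N, so a = 34.285 / 8 = 4.2856 m/s².

4.29 m/s²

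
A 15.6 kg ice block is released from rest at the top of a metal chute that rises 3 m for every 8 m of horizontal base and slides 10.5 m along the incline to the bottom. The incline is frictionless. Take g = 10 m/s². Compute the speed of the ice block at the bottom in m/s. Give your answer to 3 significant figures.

The weight component along the incline is mg sin 20.56° = 54.775 N and the normal force is N = mg cos 20.56° = 146.067 N.
With no friction, a = g sin 20.56° = 3.5112 m/s².
Starting from rest over a distance of 10.5 m, v² = 2aL = 2 × 3.5112 × 10.5 = 73.7352, so v = 8.5869 m/s.

8.59 m/s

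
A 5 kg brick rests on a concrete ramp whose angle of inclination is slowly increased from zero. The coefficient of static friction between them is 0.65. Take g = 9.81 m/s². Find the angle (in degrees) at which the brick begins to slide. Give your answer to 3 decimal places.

At the threshold of sliding, static friction is at its maximum μ_s N and exactly balances the weight component along the incline: mg sin θ = μ_s mg cos θ.
Hence tan θ = μ_s = 0.65, so θ = arctan(0.65) = 33.0239°.

33.024°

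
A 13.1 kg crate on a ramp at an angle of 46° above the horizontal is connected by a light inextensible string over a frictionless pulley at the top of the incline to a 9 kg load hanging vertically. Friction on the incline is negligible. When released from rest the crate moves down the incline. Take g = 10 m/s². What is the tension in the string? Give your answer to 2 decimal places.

For the crate on the incline: the weight component along the slope is m₁g sin 46° = 13.1 × 10 × 0.7193 = 94.228 N and the normal force is N = m₁g cos 46° = 91.000 N.
Newton's second law for the crate (down-slope positive): 94.228 − T = 13.1 a. For the hanging load (upward positive): T − 9 × 10 = 9 a.
Adding the two equations eliminates T: 4.228 = 22.1 a, so a = 0.1913 m/s².
Then from the hanging load's equation, T = 9 × (10 + 0.1913) = 91.722 N.

91.72 N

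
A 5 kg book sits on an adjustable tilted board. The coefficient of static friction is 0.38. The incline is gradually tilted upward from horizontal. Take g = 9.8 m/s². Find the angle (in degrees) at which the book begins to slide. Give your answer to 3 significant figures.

20.8°

At the threshold of sliding, static friction is at its maximum μ_s N and exactly balances the weight component along the incline: mg sin θ = μ_s mg cos θ.
Hence tan θ = μ_s = 0.38, so θ = arctan(0.38) = 20.8068°.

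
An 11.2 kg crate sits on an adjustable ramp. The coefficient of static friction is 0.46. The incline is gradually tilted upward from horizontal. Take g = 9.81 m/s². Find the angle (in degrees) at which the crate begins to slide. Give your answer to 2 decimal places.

At the threshold of sliding, static friction is at its maximum μ_s N and exactly balances the weight component along the incline: mg sin θ = μ_s mg cos θ.
Hence tan θ = μ_s = 0.46, so θ = arctan(0.46) = 24.7024°.

24.70°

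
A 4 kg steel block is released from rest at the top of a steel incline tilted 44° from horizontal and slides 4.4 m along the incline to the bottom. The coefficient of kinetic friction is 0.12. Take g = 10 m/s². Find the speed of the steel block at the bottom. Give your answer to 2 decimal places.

7.32 m/s

The weight component along the incline is mg sin 44° = 27.786 N and the normal force is N = mg cos 44° = 28.774 N.
Friction up the slope is f = μN = 0.12 × 28.774 = 3.453 N, so the net downslope force is 27.786 − 3.453 = 24.333 N and a = 24.333 / 4 = 6.0832 m/s².
Starting from rest over a distance of 4.4 m, v² = 2aL = 2 × 6.0832 × 4.4 = 53.5322, so v = 7.3166 m/s.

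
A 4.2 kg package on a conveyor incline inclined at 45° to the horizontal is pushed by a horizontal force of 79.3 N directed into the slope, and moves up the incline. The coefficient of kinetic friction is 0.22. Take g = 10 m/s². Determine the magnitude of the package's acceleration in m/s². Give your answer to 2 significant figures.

1.8 m/s²

The horizontal push has components F cos 45° = 79.3 × 0.7071 = 56.073 N up the incline and F sin 45° = 79.3 × 0.7071 = 56.073 N pressing into the surface.
The normal force is therefore N = mg cos 45° + F sin 45° = 29.698 + 56.073 = 85.771 N, and kinetic friction down the slope is μN = 0.22 × 85.771 = 18.870 N.
Along the incline: F cos 45° − mg sin 45° − μN = ma, so 56.073 − 29.698 − 18.870 = 4.2 a, giving a = 1.7869 m/s².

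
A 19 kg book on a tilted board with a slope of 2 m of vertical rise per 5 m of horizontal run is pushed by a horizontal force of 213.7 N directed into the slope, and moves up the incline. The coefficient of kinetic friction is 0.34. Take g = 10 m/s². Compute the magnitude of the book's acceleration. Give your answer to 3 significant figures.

The horizontal push has components F cos 21.80° = 213.7 × 0.9285 = 198.420 N up the incline and F sin 21.80° = 213.7 × 0.3714 = 79.368 N pressing into the surface.
The normal force is therefore N = mg cos 21.80° + F sin 21.80° = 176.415 + 79.368 = 255.783 N, and kinetic friction down the slope is μN = 0.34 × 255.783 = 86.966 N.
Along the incline: F cos 21.80° − mg sin 21.80° − μN = ma, so 198.420 − 70.566 − 86.966 = 19 a, giving a = 2.1520 m/s².

2.15 m/s²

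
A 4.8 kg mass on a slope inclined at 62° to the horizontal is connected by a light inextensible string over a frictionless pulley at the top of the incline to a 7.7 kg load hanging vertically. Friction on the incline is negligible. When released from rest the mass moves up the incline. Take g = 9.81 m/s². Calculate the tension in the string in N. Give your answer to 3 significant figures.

54.6 N

For the mass on the incline: the weight component along the slope is m₁g sin 62° = 4.8 × 9.81 × 0.8829 = 41.574 N and the normal force is N = m₁g cos 62° = 22.106 N.
Newton's second law for the mass (up-slope positive): T − 41.574 = 4.8 a. For the hanging load (downward positive): 7.7 × 9.81 − T = 7.7 a.
Adding the two equations eliminates T: 33.963 = 12.5 a, so a = 2.7170 m/s².
Then from the hanging load's equation, T = 7.7 × (9.81 − 2.7170) = 54.616 N.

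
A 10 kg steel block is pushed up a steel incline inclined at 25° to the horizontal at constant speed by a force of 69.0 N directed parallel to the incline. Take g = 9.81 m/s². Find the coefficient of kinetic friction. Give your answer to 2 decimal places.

At constant speed ΣF = 0 along the incline. The applied 69.0 N acts up the slope; the weight component mg sin 25° = 41.459 N and kinetic friction μN both act down the slope.
So 69.0 = 41.459 + μ × 88.909, giving μ = (69.0 − 41.459) / 88.909 = 0.3098.

0.31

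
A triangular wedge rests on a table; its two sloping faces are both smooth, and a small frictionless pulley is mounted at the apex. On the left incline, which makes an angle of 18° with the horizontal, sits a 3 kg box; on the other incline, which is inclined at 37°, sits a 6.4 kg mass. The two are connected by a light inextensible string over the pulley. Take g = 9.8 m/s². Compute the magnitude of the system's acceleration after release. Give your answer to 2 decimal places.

3.05 m/s²

Resolve each weight along its own incline: the 3 kg mass has component 3 × 9.8 × sin 18° = 9.085 N down its slope, and the 6.4 kg mass has 6.4 × 9.8 × sin 37° = 37.746 N down its slope.
The 6.4 kg side's 37.746 N exceeds the other side's 9.085 N, so that mass slides down and the 3 kg mass slides up. Taking that direction as positive, Newton's second law for the whole system gives 37.746 − 9.085 = (3 + 6.4) a, so a = 28.661 / 9.4 = 3.0490 m/s².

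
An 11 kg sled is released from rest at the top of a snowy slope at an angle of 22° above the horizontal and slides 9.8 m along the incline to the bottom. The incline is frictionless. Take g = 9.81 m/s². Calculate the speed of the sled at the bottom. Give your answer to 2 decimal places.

8.49 m/s

The weight component along the incline is mg sin 22° = 40.424 N and the normal force is N = mg cos 22° = 100.052 N.
With no friction, a = g sin 22° = 3.6749 m/s².
Starting from rest over a distance of 9.8 m, v² = 2aL = 2 × 3.6749 × 9.8 = 72.0280, so v = 8.4869 m/s.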